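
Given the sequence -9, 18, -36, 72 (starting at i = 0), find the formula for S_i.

Check ratios: 18 / -9 = -2.0
Common ratio r = -2.
First term a = -9.
Formula: S_i = -9 * (-2)^i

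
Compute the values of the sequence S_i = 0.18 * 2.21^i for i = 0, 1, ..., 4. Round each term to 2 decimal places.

This is a geometric sequence.
i=0: S_0 = 0.18 * 2.21^0 = 0.18
i=1: S_1 = 0.18 * 2.21^1 ≈ 0.4
i=2: S_2 = 0.18 * 2.21^2 ≈ 0.88
i=3: S_3 = 0.18 * 2.21^3 ≈ 1.94
i=4: S_4 = 0.18 * 2.21^4 ≈ 4.29
The first 5 terms are: [0.18, 0.4, 0.88, 1.94, 4.29]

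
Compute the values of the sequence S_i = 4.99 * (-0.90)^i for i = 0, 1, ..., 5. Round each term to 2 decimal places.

This is a geometric sequence.
i=0: S_0 = 4.99 * (-0.9)^0 = 4.99
i=1: S_1 = 4.99 * (-0.9)^1 ≈ -4.49
i=2: S_2 = 4.99 * (-0.9)^2 ≈ 4.04
i=3: S_3 = 4.99 * (-0.9)^3 ≈ -3.64
i=4: S_4 = 4.99 * (-0.9)^4 ≈ 3.27
i=5: S_5 = 4.99 * (-0.9)^5 ≈ -2.95
The first 6 terms are: [4.99, -4.49, 4.04, -3.64, 3.27, -2.95]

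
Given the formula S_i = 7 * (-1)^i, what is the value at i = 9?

S_9 = 7 * (-1)^9 = 7 * -1 = -7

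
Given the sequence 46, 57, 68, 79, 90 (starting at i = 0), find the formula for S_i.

Check differences: 57 - 46 = 11
68 - 57 = 11
Common difference d = 11.
First term a = 46.
Formula: S_i = 46 + 11*i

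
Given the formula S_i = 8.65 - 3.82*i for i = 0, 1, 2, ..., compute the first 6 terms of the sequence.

This is an arithmetic sequence.
i=0: S_0 = 8.65 + -3.82*0 = 8.65
i=1: S_1 = 8.65 + -3.82*1 = 4.83
i=2: S_2 = 8.65 + -3.82*2 = 1.01
i=3: S_3 = 8.65 + -3.82*3 = -2.81
i=4: S_4 = 8.65 + -3.82*4 = -6.63
i=5: S_5 = 8.65 + -3.82*5 = -10.45
The first 6 terms are: [8.65, 4.83, 1.01, -2.81, -6.63, -10.45]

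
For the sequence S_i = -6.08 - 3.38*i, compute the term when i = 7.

S_7 = -6.08 + -3.38*7 = -6.08 + -23.66 = -29.74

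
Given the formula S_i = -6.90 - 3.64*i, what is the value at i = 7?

S_7 = -6.9 + -3.64*7 = -6.9 + -25.48 = -32.38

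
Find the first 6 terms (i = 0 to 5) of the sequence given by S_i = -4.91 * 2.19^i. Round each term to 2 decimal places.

This is a geometric sequence.
i=0: S_0 = -4.91 * 2.19^0 = -4.91
i=1: S_1 = -4.91 * 2.19^1 ≈ -10.75
i=2: S_2 = -4.91 * 2.19^2 ≈ -23.55
i=3: S_3 = -4.91 * 2.19^3 ≈ -51.57
i=4: S_4 = -4.91 * 2.19^4 ≈ -112.94
i=5: S_5 = -4.91 * 2.19^5 ≈ -247.34
The first 6 terms are: [-4.91, -10.75, -23.55, -51.57, -112.94, -247.34]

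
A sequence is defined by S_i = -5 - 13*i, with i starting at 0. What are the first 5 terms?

This is an arithmetic sequence.
i=0: S_0 = -5 + -13*0 = -5
i=1: S_1 = -5 + -13*1 = -18
i=2: S_2 = -5 + -13*2 = -31
i=3: S_3 = -5 + -13*3 = -44
i=4: S_4 = -5 + -13*4 = -57
The first 5 terms are: [-5, -18, -31, -44, -57]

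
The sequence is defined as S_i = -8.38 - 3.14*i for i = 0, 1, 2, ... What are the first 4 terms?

This is an arithmetic sequence.
i=0: S_0 = -8.38 + -3.14*0 = -8.38
i=1: S_1 = -8.38 + -3.14*1 = -11.52
i=2: S_2 = -8.38 + -3.14*2 = -14.66
i=3: S_3 = -8.38 + -3.14*3 = -17.8
The first 4 terms are: [-8.38, -11.52, -14.66, -17.8]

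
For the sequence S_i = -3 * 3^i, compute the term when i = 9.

S_9 = -3 * 3^9 = -3 * 19683 = -59049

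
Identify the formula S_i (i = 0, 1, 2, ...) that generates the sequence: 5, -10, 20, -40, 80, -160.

Check ratios: -10 / 5 = -2.0
Common ratio r = -2.
First term a = 5.
Formula: S_i = 5 * (-2)^i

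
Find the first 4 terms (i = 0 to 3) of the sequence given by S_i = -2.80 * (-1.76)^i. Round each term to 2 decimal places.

This is a geometric sequence.
i=0: S_0 = -2.8 * (-1.76)^0 = -2.8
i=1: S_1 = -2.8 * (-1.76)^1 ≈ 4.93
i=2: S_2 = -2.8 * (-1.76)^2 ≈ -8.67
i=3: S_3 = -2.8 * (-1.76)^3 ≈ 15.26
The first 4 terms are: [-2.8, 4.93, -8.67, 15.26]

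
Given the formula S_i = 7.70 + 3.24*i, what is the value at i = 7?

S_7 = 7.7 + 3.24*7 = 7.7 + 22.68 = 30.38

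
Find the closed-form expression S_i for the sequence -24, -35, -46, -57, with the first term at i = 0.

Check differences: -35 - -24 = -11
-46 - -35 = -11
Common difference d = -11.
First term a = -24.
Formula: S_i = -24 - 11*i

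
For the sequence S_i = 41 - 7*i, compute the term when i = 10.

S_10 = 41 + -7*10 = 41 + -70 = -29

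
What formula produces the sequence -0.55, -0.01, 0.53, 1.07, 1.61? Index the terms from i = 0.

Check differences: -0.01 - -0.55 = 0.54
0.53 - -0.01 = 0.54
Common difference d = 0.54.
First term a = -0.55.
Formula: S_i = -0.55 + 0.54*i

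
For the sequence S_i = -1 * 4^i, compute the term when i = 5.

S_5 = -1 * 4^5 = -1 * 1024 = -1024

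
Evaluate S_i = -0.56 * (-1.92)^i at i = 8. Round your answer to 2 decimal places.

S_8 = -0.56 * (-1.92)^8 ≈ -0.56 * 184.6757 ≈ -103.42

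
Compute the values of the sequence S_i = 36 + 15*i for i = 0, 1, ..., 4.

This is an arithmetic sequence.
i=0: S_0 = 36 + 15*0 = 36
i=1: S_1 = 36 + 15*1 = 51
i=2: S_2 = 36 + 15*2 = 66
i=3: S_3 = 36 + 15*3 = 81
i=4: S_4 = 36 + 15*4 = 96
The first 5 terms are: [36, 51, 66, 81, 96]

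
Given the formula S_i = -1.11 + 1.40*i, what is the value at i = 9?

S_9 = -1.11 + 1.4*9 = -1.11 + 12.6 = 11.49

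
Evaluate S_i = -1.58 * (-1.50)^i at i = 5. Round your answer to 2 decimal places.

S_5 = -1.58 * (-1.5)^5 ≈ -1.58 * -7.5938 ≈ 12.0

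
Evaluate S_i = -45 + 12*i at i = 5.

S_5 = -45 + 12*5 = -45 + 60 = 15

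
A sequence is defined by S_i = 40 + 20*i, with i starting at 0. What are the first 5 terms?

This is an arithmetic sequence.
i=0: S_0 = 40 + 20*0 = 40
i=1: S_1 = 40 + 20*1 = 60
i=2: S_2 = 40 + 20*2 = 80
i=3: S_3 = 40 + 20*3 = 100
i=4: S_4 = 40 + 20*4 = 120
The first 5 terms are: [40, 60, 80, 100, 120]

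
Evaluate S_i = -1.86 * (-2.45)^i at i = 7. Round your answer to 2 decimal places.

S_7 = -1.86 * (-2.45)^7 ≈ -1.86 * -529.8618 ≈ 985.54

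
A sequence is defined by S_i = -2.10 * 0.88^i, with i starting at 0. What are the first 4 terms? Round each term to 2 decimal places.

This is a geometric sequence.
i=0: S_0 = -2.1 * 0.88^0 = -2.1
i=1: S_1 = -2.1 * 0.88^1 ≈ -1.85
i=2: S_2 = -2.1 * 0.88^2 ≈ -1.63
i=3: S_3 = -2.1 * 0.88^3 ≈ -1.43
The first 4 terms are: [-2.1, -1.85, -1.63, -1.43]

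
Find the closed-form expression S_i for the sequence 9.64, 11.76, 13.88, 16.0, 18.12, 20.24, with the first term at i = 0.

Check differences: 11.76 - 9.64 = 2.12
13.88 - 11.76 = 2.12
Common difference d = 2.12.
First term a = 9.64.
Formula: S_i = 9.64 + 2.12*i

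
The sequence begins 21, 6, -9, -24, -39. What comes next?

Differences: 6 - 21 = -15
This is an arithmetic sequence with common difference d = -15.
Next term = -39 + -15 = -54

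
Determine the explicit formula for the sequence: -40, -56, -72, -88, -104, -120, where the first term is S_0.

Check differences: -56 - -40 = -16
-72 - -56 = -16
Common difference d = -16.
First term a = -40.
Formula: S_i = -40 - 16*i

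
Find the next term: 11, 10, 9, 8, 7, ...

Differences: 10 - 11 = -1
This is an arithmetic sequence with common difference d = -1.
Next term = 7 + -1 = 6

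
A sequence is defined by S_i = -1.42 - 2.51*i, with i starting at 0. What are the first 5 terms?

This is an arithmetic sequence.
i=0: S_0 = -1.42 + -2.51*0 = -1.42
i=1: S_1 = -1.42 + -2.51*1 = -3.93
i=2: S_2 = -1.42 + -2.51*2 = -6.44
i=3: S_3 = -1.42 + -2.51*3 = -8.95
i=4: S_4 = -1.42 + -2.51*4 = -11.46
The first 5 terms are: [-1.42, -3.93, -6.44, -8.95, -11.46]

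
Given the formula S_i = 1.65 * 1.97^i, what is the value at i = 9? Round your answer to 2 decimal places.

S_9 = 1.65 * 1.97^9 ≈ 1.65 * 446.8853 ≈ 737.36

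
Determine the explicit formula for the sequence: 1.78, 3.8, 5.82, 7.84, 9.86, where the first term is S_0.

Check differences: 3.8 - 1.78 = 2.02
5.82 - 3.8 = 2.02
Common difference d = 2.02.
First term a = 1.78.
Formula: S_i = 1.78 + 2.02*i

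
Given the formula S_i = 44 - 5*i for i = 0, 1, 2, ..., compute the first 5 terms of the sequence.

This is an arithmetic sequence.
i=0: S_0 = 44 + -5*0 = 44
i=1: S_1 = 44 + -5*1 = 39
i=2: S_2 = 44 + -5*2 = 34
i=3: S_3 = 44 + -5*3 = 29
i=4: S_4 = 44 + -5*4 = 24
The first 5 terms are: [44, 39, 34, 29, 24]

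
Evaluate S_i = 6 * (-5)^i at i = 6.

S_6 = 6 * (-5)^6 = 6 * 15625 = 93750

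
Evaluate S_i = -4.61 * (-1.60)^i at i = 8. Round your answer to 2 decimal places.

S_8 = -4.61 * (-1.6)^8 ≈ -4.61 * 42.9497 ≈ -198.0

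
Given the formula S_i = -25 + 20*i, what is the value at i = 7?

S_7 = -25 + 20*7 = -25 + 140 = 115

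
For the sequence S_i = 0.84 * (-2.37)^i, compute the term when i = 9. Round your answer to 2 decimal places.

S_9 = 0.84 * (-2.37)^9 ≈ 0.84 * -2359.039 ≈ -1981.59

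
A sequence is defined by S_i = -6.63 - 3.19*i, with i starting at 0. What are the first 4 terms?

This is an arithmetic sequence.
i=0: S_0 = -6.63 + -3.19*0 = -6.63
i=1: S_1 = -6.63 + -3.19*1 = -9.82
i=2: S_2 = -6.63 + -3.19*2 = -13.01
i=3: S_3 = -6.63 + -3.19*3 = -16.2
The first 4 terms are: [-6.63, -9.82, -13.01, -16.2]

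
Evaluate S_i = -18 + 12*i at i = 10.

S_10 = -18 + 12*10 = -18 + 120 = 102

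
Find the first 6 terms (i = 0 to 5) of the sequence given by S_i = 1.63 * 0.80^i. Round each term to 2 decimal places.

This is a geometric sequence.
i=0: S_0 = 1.63 * 0.8^0 = 1.63
i=1: S_1 = 1.63 * 0.8^1 ≈ 1.3
i=2: S_2 = 1.63 * 0.8^2 ≈ 1.04
i=3: S_3 = 1.63 * 0.8^3 ≈ 0.83
i=4: S_4 = 1.63 * 0.8^4 ≈ 0.67
i=5: S_5 = 1.63 * 0.8^5 ≈ 0.53
The first 6 terms are: [1.63, 1.3, 1.04, 0.83, 0.67, 0.53]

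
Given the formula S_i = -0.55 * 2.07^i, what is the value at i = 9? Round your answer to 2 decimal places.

S_9 = -0.55 * 2.07^9 ≈ -0.55 * 697.8034 ≈ -383.79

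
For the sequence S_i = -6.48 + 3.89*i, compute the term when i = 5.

S_5 = -6.48 + 3.89*5 = -6.48 + 19.45 = 12.97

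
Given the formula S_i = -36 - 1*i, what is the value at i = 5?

S_5 = -36 + -1*5 = -36 + -5 = -41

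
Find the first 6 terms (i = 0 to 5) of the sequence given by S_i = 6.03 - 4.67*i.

This is an arithmetic sequence.
i=0: S_0 = 6.03 + -4.67*0 = 6.03
i=1: S_1 = 6.03 + -4.67*1 = 1.36
i=2: S_2 = 6.03 + -4.67*2 = -3.31
i=3: S_3 = 6.03 + -4.67*3 = -7.98
i=4: S_4 = 6.03 + -4.67*4 = -12.65
i=5: S_5 = 6.03 + -4.67*5 = -17.32
The first 6 terms are: [6.03, 1.36, -3.31, -7.98, -12.65, -17.32]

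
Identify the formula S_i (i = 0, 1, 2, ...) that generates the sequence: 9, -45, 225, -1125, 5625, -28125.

Check ratios: -45 / 9 = -5.0
Common ratio r = -5.
First term a = 9.
Formula: S_i = 9 * (-5)^i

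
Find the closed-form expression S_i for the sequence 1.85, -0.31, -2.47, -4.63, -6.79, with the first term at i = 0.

Check differences: -0.31 - 1.85 = -2.16
-2.47 - -0.31 = -2.16
Common difference d = -2.16.
First term a = 1.85.
Formula: S_i = 1.85 - 2.16*i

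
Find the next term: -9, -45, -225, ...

Ratios: -45 / -9 = 5.0
This is a geometric sequence with common ratio r = 5.
Next term = -225 * 5 = -1125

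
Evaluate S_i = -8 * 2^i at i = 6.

S_6 = -8 * 2^6 = -8 * 64 = -512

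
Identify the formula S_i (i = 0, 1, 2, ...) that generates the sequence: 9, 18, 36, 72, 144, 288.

Check ratios: 18 / 9 = 2.0
Common ratio r = 2.
First term a = 9.
Formula: S_i = 9 * 2^i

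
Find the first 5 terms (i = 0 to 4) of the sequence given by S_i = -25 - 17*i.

This is an arithmetic sequence.
i=0: S_0 = -25 + -17*0 = -25
i=1: S_1 = -25 + -17*1 = -42
i=2: S_2 = -25 + -17*2 = -59
i=3: S_3 = -25 + -17*3 = -76
i=4: S_4 = -25 + -17*4 = -93
The first 5 terms are: [-25, -42, -59, -76, -93]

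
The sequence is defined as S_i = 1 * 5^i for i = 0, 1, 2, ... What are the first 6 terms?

This is a geometric sequence.
i=0: S_0 = 1 * 5^0 = 1
i=1: S_1 = 1 * 5^1 = 5
i=2: S_2 = 1 * 5^2 = 25
i=3: S_3 = 1 * 5^3 = 125
i=4: S_4 = 1 * 5^4 = 625
i=5: S_5 = 1 * 5^5 = 3125
The first 6 terms are: [1, 5, 25, 125, 625, 3125]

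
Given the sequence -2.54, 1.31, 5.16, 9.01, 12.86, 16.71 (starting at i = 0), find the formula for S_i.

Check differences: 1.31 - -2.54 = 3.85
5.16 - 1.31 = 3.85
Common difference d = 3.85.
First term a = -2.54.
Formula: S_i = -2.54 + 3.85*i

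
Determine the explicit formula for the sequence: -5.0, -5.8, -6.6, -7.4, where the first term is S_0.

Check differences: -5.8 - -5.0 = -0.8
-6.6 - -5.8 = -0.8
Common difference d = -0.8.
First term a = -5.0.
Formula: S_i = -5.00 - 0.80*i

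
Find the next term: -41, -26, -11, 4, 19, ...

Differences: -26 - -41 = 15
This is an arithmetic sequence with common difference d = 15.
Next term = 19 + 15 = 34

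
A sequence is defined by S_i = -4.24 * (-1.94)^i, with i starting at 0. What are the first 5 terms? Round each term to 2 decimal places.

This is a geometric sequence.
i=0: S_0 = -4.24 * (-1.94)^0 = -4.24
i=1: S_1 = -4.24 * (-1.94)^1 ≈ 8.23
i=2: S_2 = -4.24 * (-1.94)^2 ≈ -15.96
i=3: S_3 = -4.24 * (-1.94)^3 ≈ 30.96
i=4: S_4 = -4.24 * (-1.94)^4 ≈ -60.06
The first 5 terms are: [-4.24, 8.23, -15.96, 30.96, -60.06]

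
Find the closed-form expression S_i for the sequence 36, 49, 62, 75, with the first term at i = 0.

Check differences: 49 - 36 = 13
62 - 49 = 13
Common difference d = 13.
First term a = 36.
Formula: S_i = 36 + 13*i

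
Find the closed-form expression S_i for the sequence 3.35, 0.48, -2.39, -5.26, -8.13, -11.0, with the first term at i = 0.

Check differences: 0.48 - 3.35 = -2.87
-2.39 - 0.48 = -2.87
Common difference d = -2.87.
First term a = 3.35.
Formula: S_i = 3.35 - 2.87*i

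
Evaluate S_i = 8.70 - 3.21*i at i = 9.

S_9 = 8.7 + -3.21*9 = 8.7 + -28.89 = -20.19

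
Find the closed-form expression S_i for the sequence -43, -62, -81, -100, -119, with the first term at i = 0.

Check differences: -62 - -43 = -19
-81 - -62 = -19
Common difference d = -19.
First term a = -43.
Formula: S_i = -43 - 19*i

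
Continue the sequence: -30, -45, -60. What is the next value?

Differences: -45 - -30 = -15
This is an arithmetic sequence with common difference d = -15.
Next term = -60 + -15 = -75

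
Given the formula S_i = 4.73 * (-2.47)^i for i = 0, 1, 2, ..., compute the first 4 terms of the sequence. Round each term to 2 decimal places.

This is a geometric sequence.
i=0: S_0 = 4.73 * (-2.47)^0 = 4.73
i=1: S_1 = 4.73 * (-2.47)^1 ≈ -11.68
i=2: S_2 = 4.73 * (-2.47)^2 ≈ 28.86
i=3: S_3 = 4.73 * (-2.47)^3 ≈ -71.28
The first 4 terms are: [4.73, -11.68, 28.86, -71.28]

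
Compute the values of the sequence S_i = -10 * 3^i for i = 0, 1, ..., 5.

This is a geometric sequence.
i=0: S_0 = -10 * 3^0 = -10
i=1: S_1 = -10 * 3^1 = -30
i=2: S_2 = -10 * 3^2 = -90
i=3: S_3 = -10 * 3^3 = -270
i=4: S_4 = -10 * 3^4 = -810
i=5: S_5 = -10 * 3^5 = -2430
The first 6 terms are: [-10, -30, -90, -270, -810, -2430]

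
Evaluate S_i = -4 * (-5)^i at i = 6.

S_6 = -4 * (-5)^6 = -4 * 15625 = -62500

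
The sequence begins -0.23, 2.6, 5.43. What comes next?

Differences: 2.6 - -0.23 = 2.83
This is an arithmetic sequence with common difference d = 2.83.
Next term = 5.43 + 2.83 = 8.26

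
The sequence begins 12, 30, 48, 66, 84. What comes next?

Differences: 30 - 12 = 18
This is an arithmetic sequence with common difference d = 18.
Next term = 84 + 18 = 102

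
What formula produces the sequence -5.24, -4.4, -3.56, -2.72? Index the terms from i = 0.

Check differences: -4.4 - -5.24 = 0.84
-3.56 - -4.4 = 0.84
Common difference d = 0.84.
First term a = -5.24.
Formula: S_i = -5.24 + 0.84*i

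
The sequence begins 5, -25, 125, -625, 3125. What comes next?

Ratios: -25 / 5 = -5.0
This is a geometric sequence with common ratio r = -5.
Next term = 3125 * -5 = -15625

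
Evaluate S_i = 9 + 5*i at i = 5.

S_5 = 9 + 5*5 = 9 + 25 = 34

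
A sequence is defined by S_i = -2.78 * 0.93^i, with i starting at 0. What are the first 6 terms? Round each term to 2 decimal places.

This is a geometric sequence.
i=0: S_0 = -2.78 * 0.93^0 = -2.78
i=1: S_1 = -2.78 * 0.93^1 ≈ -2.59
i=2: S_2 = -2.78 * 0.93^2 ≈ -2.4
i=3: S_3 = -2.78 * 0.93^3 ≈ -2.24
i=4: S_4 = -2.78 * 0.93^4 ≈ -2.08
i=5: S_5 = -2.78 * 0.93^5 ≈ -1.93
The first 6 terms are: [-2.78, -2.59, -2.4, -2.24, -2.08, -1.93]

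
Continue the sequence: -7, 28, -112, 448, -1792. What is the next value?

Ratios: 28 / -7 = -4.0
This is a geometric sequence with common ratio r = -4.
Next term = -1792 * -4 = 7168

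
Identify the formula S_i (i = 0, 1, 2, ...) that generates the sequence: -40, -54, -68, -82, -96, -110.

Check differences: -54 - -40 = -14
-68 - -54 = -14
Common difference d = -14.
First term a = -40.
Formula: S_i = -40 - 14*i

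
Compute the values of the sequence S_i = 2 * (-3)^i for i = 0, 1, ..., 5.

This is a geometric sequence.
i=0: S_0 = 2 * (-3)^0 = 2
i=1: S_1 = 2 * (-3)^1 = -6
i=2: S_2 = 2 * (-3)^2 = 18
i=3: S_3 = 2 * (-3)^3 = -54
i=4: S_4 = 2 * (-3)^4 = 162
i=5: S_5 = 2 * (-3)^5 = -486
The first 6 terms are: [2, -6, 18, -54, 162, -486]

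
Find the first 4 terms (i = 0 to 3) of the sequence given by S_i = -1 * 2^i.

This is a geometric sequence.
i=0: S_0 = -1 * 2^0 = -1
i=1: S_1 = -1 * 2^1 = -2
i=2: S_2 = -1 * 2^2 = -4
i=3: S_3 = -1 * 2^3 = -8
The first 4 terms are: [-1, -2, -4, -8]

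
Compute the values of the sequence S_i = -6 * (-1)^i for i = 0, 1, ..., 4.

This is a geometric sequence.
i=0: S_0 = -6 * (-1)^0 = -6
i=1: S_1 = -6 * (-1)^1 = 6
i=2: S_2 = -6 * (-1)^2 = -6
i=3: S_3 = -6 * (-1)^3 = 6
i=4: S_4 = -6 * (-1)^4 = -6
The first 5 terms are: [-6, 6, -6, 6, -6]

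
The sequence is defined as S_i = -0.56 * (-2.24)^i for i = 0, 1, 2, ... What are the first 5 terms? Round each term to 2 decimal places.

This is a geometric sequence.
i=0: S_0 = -0.56 * (-2.24)^0 = -0.56
i=1: S_1 = -0.56 * (-2.24)^1 ≈ 1.25
i=2: S_2 = -0.56 * (-2.24)^2 ≈ -2.81
i=3: S_3 = -0.56 * (-2.24)^3 ≈ 6.29
i=4: S_4 = -0.56 * (-2.24)^4 ≈ -14.1
The first 5 terms are: [-0.56, 1.25, -2.81, 6.29, -14.1]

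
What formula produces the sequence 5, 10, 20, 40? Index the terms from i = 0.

Check ratios: 10 / 5 = 2.0
Common ratio r = 2.
First term a = 5.
Formula: S_i = 5 * 2^i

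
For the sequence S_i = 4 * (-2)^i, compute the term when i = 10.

S_10 = 4 * (-2)^10 = 4 * 1024 = 4096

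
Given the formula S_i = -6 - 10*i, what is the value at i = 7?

S_7 = -6 + -10*7 = -6 + -70 = -76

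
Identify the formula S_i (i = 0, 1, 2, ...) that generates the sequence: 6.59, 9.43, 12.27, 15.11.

Check differences: 9.43 - 6.59 = 2.84
12.27 - 9.43 = 2.84
Common difference d = 2.84.
First term a = 6.59.
Formula: S_i = 6.59 + 2.84*i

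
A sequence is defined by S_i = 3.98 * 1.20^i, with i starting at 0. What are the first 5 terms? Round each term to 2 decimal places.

This is a geometric sequence.
i=0: S_0 = 3.98 * 1.2^0 = 3.98
i=1: S_1 = 3.98 * 1.2^1 ≈ 4.78
i=2: S_2 = 3.98 * 1.2^2 ≈ 5.73
i=3: S_3 = 3.98 * 1.2^3 ≈ 6.88
i=4: S_4 = 3.98 * 1.2^4 ≈ 8.25
The first 5 terms are: [3.98, 4.78, 5.73, 6.88, 8.25]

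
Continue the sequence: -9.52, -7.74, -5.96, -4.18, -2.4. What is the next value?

Differences: -7.74 - -9.52 = 1.78
This is an arithmetic sequence with common difference d = 1.78.
Next term = -2.4 + 1.78 = -0.62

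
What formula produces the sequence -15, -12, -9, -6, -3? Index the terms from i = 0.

Check differences: -12 - -15 = 3
-9 - -12 = 3
Common difference d = 3.
First term a = -15.
Formula: S_i = -15 + 3*i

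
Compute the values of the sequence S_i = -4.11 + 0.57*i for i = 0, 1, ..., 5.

This is an arithmetic sequence.
i=0: S_0 = -4.11 + 0.57*0 = -4.11
i=1: S_1 = -4.11 + 0.57*1 = -3.54
i=2: S_2 = -4.11 + 0.57*2 = -2.97
i=3: S_3 = -4.11 + 0.57*3 = -2.4
i=4: S_4 = -4.11 + 0.57*4 = -1.83
i=5: S_5 = -4.11 + 0.57*5 = -1.26
The first 6 terms are: [-4.11, -3.54, -2.97, -2.4, -1.83, -1.26]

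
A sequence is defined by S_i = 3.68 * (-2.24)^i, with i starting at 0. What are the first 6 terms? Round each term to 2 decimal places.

This is a geometric sequence.
i=0: S_0 = 3.68 * (-2.24)^0 = 3.68
i=1: S_1 = 3.68 * (-2.24)^1 ≈ -8.24
i=2: S_2 = 3.68 * (-2.24)^2 ≈ 18.46
i=3: S_3 = 3.68 * (-2.24)^3 ≈ -41.36
i=4: S_4 = 3.68 * (-2.24)^4 ≈ 92.65
i=5: S_5 = 3.68 * (-2.24)^5 ≈ -207.53
The first 6 terms are: [3.68, -8.24, 18.46, -41.36, 92.65, -207.53]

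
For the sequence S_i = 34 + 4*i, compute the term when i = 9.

S_9 = 34 + 4*9 = 34 + 36 = 70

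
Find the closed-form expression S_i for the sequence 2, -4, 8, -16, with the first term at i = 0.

Check ratios: -4 / 2 = -2.0
Common ratio r = -2.
First term a = 2.
Formula: S_i = 2 * (-2)^i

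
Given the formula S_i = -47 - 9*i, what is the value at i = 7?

S_7 = -47 + -9*7 = -47 + -63 = -110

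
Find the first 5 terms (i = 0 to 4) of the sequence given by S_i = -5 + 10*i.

This is an arithmetic sequence.
i=0: S_0 = -5 + 10*0 = -5
i=1: S_1 = -5 + 10*1 = 5
i=2: S_2 = -5 + 10*2 = 15
i=3: S_3 = -5 + 10*3 = 25
i=4: S_4 = -5 + 10*4 = 35
The first 5 terms are: [-5, 5, 15, 25, 35]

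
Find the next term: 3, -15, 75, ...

Ratios: -15 / 3 = -5.0
This is a geometric sequence with common ratio r = -5.
Next term = 75 * -5 = -375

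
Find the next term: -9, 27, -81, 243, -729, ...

Ratios: 27 / -9 = -3.0
This is a geometric sequence with common ratio r = -3.
Next term = -729 * -3 = 2187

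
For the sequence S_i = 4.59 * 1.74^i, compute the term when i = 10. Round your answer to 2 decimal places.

S_10 = 4.59 * 1.74^10 ≈ 4.59 * 254.3856 ≈ 1167.63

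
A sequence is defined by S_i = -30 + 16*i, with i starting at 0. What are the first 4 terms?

This is an arithmetic sequence.
i=0: S_0 = -30 + 16*0 = -30
i=1: S_1 = -30 + 16*1 = -14
i=2: S_2 = -30 + 16*2 = 2
i=3: S_3 = -30 + 16*3 = 18
The first 4 terms are: [-30, -14, 2, 18]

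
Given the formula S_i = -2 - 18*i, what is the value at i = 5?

S_5 = -2 + -18*5 = -2 + -90 = -92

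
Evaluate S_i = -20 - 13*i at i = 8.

S_8 = -20 + -13*8 = -20 + -104 = -124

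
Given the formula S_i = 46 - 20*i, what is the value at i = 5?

S_5 = 46 + -20*5 = 46 + -100 = -54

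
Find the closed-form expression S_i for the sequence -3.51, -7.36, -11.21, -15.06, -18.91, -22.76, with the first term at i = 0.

Check differences: -7.36 - -3.51 = -3.85
-11.21 - -7.36 = -3.85
Common difference d = -3.85.
First term a = -3.51.
Formula: S_i = -3.51 - 3.85*i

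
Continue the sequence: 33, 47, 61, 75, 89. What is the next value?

Differences: 47 - 33 = 14
This is an arithmetic sequence with common difference d = 14.
Next term = 89 + 14 = 103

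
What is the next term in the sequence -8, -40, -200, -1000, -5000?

Ratios: -40 / -8 = 5.0
This is a geometric sequence with common ratio r = 5.
Next term = -5000 * 5 = -25000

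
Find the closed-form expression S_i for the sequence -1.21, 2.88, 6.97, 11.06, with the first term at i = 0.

Check differences: 2.88 - -1.21 = 4.09
6.97 - 2.88 = 4.09
Common difference d = 4.09.
First term a = -1.21.
Formula: S_i = -1.21 + 4.09*i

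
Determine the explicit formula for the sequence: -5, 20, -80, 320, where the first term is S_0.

Check ratios: 20 / -5 = -4.0
Common ratio r = -4.
First term a = -5.
Formula: S_i = -5 * (-4)^i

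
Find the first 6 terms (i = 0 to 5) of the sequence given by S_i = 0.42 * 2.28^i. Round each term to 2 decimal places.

This is a geometric sequence.
i=0: S_0 = 0.42 * 2.28^0 = 0.42
i=1: S_1 = 0.42 * 2.28^1 ≈ 0.96
i=2: S_2 = 0.42 * 2.28^2 ≈ 2.18
i=3: S_3 = 0.42 * 2.28^3 ≈ 4.98
i=4: S_4 = 0.42 * 2.28^4 ≈ 11.35
i=5: S_5 = 0.42 * 2.28^5 ≈ 25.88
The first 6 terms are: [0.42, 0.96, 2.18, 4.98, 11.35, 25.88]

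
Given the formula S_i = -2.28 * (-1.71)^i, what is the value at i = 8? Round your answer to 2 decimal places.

S_8 = -2.28 * (-1.71)^8 ≈ -2.28 * 73.1087 ≈ -166.69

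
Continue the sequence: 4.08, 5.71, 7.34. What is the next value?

Differences: 5.71 - 4.08 = 1.63
This is an arithmetic sequence with common difference d = 1.63.
Next term = 7.34 + 1.63 = 8.97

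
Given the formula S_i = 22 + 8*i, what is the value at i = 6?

S_6 = 22 + 8*6 = 22 + 48 = 70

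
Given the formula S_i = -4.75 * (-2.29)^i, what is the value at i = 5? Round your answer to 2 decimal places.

S_5 = -4.75 * (-2.29)^5 ≈ -4.75 * -62.9763 ≈ 299.14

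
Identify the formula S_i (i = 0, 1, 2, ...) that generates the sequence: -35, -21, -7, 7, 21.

Check differences: -21 - -35 = 14
-7 - -21 = 14
Common difference d = 14.
First term a = -35.
Formula: S_i = -35 + 14*i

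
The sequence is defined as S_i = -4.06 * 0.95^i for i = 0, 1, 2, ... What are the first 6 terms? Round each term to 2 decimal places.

This is a geometric sequence.
i=0: S_0 = -4.06 * 0.95^0 = -4.06
i=1: S_1 = -4.06 * 0.95^1 ≈ -3.86
i=2: S_2 = -4.06 * 0.95^2 ≈ -3.66
i=3: S_3 = -4.06 * 0.95^3 ≈ -3.48
i=4: S_4 = -4.06 * 0.95^4 ≈ -3.31
i=5: S_5 = -4.06 * 0.95^5 ≈ -3.14
The first 6 terms are: [-4.06, -3.86, -3.66, -3.48, -3.31, -3.14]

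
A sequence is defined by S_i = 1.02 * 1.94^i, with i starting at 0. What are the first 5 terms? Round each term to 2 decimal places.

This is a geometric sequence.
i=0: S_0 = 1.02 * 1.94^0 = 1.02
i=1: S_1 = 1.02 * 1.94^1 ≈ 1.98
i=2: S_2 = 1.02 * 1.94^2 ≈ 3.84
i=3: S_3 = 1.02 * 1.94^3 ≈ 7.45
i=4: S_4 = 1.02 * 1.94^4 ≈ 14.45
The first 5 terms are: [1.02, 1.98, 3.84, 7.45, 14.45]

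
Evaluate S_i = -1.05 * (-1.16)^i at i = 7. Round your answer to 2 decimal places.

S_7 = -1.05 * (-1.16)^7 ≈ -1.05 * -2.8262 ≈ 2.97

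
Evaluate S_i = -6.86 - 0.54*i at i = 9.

S_9 = -6.86 + -0.54*9 = -6.86 + -4.86 = -11.72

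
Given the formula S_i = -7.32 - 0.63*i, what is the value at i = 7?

S_7 = -7.32 + -0.63*7 = -7.32 + -4.41 = -11.73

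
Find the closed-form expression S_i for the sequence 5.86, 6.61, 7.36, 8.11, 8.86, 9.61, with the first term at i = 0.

Check differences: 6.61 - 5.86 = 0.75
7.36 - 6.61 = 0.75
Common difference d = 0.75.
First term a = 5.86.
Formula: S_i = 5.86 + 0.75*i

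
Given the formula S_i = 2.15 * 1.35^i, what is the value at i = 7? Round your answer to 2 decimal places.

S_7 = 2.15 * 1.35^7 ≈ 2.15 * 8.1722 ≈ 17.57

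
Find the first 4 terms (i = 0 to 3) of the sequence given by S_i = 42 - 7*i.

This is an arithmetic sequence.
i=0: S_0 = 42 + -7*0 = 42
i=1: S_1 = 42 + -7*1 = 35
i=2: S_2 = 42 + -7*2 = 28
i=3: S_3 = 42 + -7*3 = 21
The first 4 terms are: [42, 35, 28, 21]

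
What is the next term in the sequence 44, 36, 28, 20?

Differences: 36 - 44 = -8
This is an arithmetic sequence with common difference d = -8.
Next term = 20 + -8 = 12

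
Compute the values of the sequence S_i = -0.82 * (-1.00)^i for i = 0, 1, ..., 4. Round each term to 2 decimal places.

This is a geometric sequence.
i=0: S_0 = -0.82 * (-1.0)^0 = -0.82
i=1: S_1 = -0.82 * (-1.0)^1 = 0.82
i=2: S_2 = -0.82 * (-1.0)^2 = -0.82
i=3: S_3 = -0.82 * (-1.0)^3 = 0.82
i=4: S_4 = -0.82 * (-1.0)^4 = -0.82
The first 5 terms are: [-0.82, 0.82, -0.82, 0.82, -0.82]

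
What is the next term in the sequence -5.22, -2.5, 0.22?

Differences: -2.5 - -5.22 = 2.72
This is an arithmetic sequence with common difference d = 2.72.
Next term = 0.22 + 2.72 = 2.94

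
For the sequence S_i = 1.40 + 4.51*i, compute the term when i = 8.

S_8 = 1.4 + 4.51*8 = 1.4 + 36.08 = 37.48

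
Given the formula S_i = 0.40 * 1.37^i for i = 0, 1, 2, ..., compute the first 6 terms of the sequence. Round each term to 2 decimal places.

This is a geometric sequence.
i=0: S_0 = 0.4 * 1.37^0 = 0.4
i=1: S_1 = 0.4 * 1.37^1 ≈ 0.55
i=2: S_2 = 0.4 * 1.37^2 ≈ 0.75
i=3: S_3 = 0.4 * 1.37^3 ≈ 1.03
i=4: S_4 = 0.4 * 1.37^4 ≈ 1.41
i=5: S_5 = 0.4 * 1.37^5 ≈ 1.93
The first 6 terms are: [0.4, 0.55, 0.75, 1.03, 1.41, 1.93]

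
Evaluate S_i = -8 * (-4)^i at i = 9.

S_9 = -8 * (-4)^9 = -8 * -262144 = 2097152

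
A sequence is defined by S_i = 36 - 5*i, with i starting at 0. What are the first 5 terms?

This is an arithmetic sequence.
i=0: S_0 = 36 + -5*0 = 36
i=1: S_1 = 36 + -5*1 = 31
i=2: S_2 = 36 + -5*2 = 26
i=3: S_3 = 36 + -5*3 = 21
i=4: S_4 = 36 + -5*4 = 16
The first 5 terms are: [36, 31, 26, 21, 16]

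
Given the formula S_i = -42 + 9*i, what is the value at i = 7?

S_7 = -42 + 9*7 = -42 + 63 = 21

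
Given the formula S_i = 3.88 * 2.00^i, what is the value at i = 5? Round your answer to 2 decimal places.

S_5 = 3.88 * 2.0^5 = 3.88 * 32 = 124.16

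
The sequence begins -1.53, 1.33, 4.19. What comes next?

Differences: 1.33 - -1.53 = 2.86
This is an arithmetic sequence with common difference d = 2.86.
Next term = 4.19 + 2.86 = 7.05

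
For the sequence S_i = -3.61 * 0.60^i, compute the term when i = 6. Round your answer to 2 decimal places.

S_6 = -3.61 * 0.6^6 ≈ -3.61 * 0.0467 ≈ -0.17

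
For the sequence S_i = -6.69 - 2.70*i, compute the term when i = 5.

S_5 = -6.69 + -2.7*5 = -6.69 + -13.5 = -20.19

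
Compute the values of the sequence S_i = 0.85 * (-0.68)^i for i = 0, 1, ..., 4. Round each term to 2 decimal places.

This is a geometric sequence.
i=0: S_0 = 0.85 * (-0.68)^0 = 0.85
i=1: S_1 = 0.85 * (-0.68)^1 ≈ -0.58
i=2: S_2 = 0.85 * (-0.68)^2 ≈ 0.39
i=3: S_3 = 0.85 * (-0.68)^3 ≈ -0.27
i=4: S_4 = 0.85 * (-0.68)^4 ≈ 0.18
The first 5 terms are: [0.85, -0.58, 0.39, -0.27, 0.18]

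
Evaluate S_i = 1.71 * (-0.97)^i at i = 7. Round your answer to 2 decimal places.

S_7 = 1.71 * (-0.97)^7 ≈ 1.71 * -0.808 ≈ -1.38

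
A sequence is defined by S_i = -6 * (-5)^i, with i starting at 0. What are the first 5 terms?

This is a geometric sequence.
i=0: S_0 = -6 * (-5)^0 = -6
i=1: S_1 = -6 * (-5)^1 = 30
i=2: S_2 = -6 * (-5)^2 = -150
i=3: S_3 = -6 * (-5)^3 = 750
i=4: S_4 = -6 * (-5)^4 = -3750
The first 5 terms are: [-6, 30, -150, 750, -3750]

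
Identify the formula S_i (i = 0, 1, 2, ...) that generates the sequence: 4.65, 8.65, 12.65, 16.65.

Check differences: 8.65 - 4.65 = 4.0
12.65 - 8.65 = 4.0
Common difference d = 4.0.
First term a = 4.65.
Formula: S_i = 4.65 + 4.00*i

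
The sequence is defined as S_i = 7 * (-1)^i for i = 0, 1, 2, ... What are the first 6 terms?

This is a geometric sequence.
i=0: S_0 = 7 * (-1)^0 = 7
i=1: S_1 = 7 * (-1)^1 = -7
i=2: S_2 = 7 * (-1)^2 = 7
i=3: S_3 = 7 * (-1)^3 = -7
i=4: S_4 = 7 * (-1)^4 = 7
i=5: S_5 = 7 * (-1)^5 = -7
The first 6 terms are: [7, -7, 7, -7, 7, -7]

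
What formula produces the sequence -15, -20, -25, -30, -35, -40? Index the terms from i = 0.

Check differences: -20 - -15 = -5
-25 - -20 = -5
Common difference d = -5.
First term a = -15.
Formula: S_i = -15 - 5*i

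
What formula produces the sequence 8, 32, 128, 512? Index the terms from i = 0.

Check ratios: 32 / 8 = 4.0
Common ratio r = 4.
First term a = 8.
Formula: S_i = 8 * 4^i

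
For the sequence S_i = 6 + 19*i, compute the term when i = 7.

S_7 = 6 + 19*7 = 6 + 133 = 139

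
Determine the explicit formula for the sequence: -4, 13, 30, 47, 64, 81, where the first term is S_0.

Check differences: 13 - -4 = 17
30 - 13 = 17
Common difference d = 17.
First term a = -4.
Formula: S_i = -4 + 17*i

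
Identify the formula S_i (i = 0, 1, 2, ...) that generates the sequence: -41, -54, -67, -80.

Check differences: -54 - -41 = -13
-67 - -54 = -13
Common difference d = -13.
First term a = -41.
Formula: S_i = -41 - 13*i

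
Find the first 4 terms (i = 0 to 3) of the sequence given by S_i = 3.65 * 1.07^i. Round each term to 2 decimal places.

This is a geometric sequence.
i=0: S_0 = 3.65 * 1.07^0 = 3.65
i=1: S_1 = 3.65 * 1.07^1 ≈ 3.91
i=2: S_2 = 3.65 * 1.07^2 ≈ 4.18
i=3: S_3 = 3.65 * 1.07^3 ≈ 4.47
The first 4 terms are: [3.65, 3.91, 4.18, 4.47]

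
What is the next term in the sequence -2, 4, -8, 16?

Ratios: 4 / -2 = -2.0
This is a geometric sequence with common ratio r = -2.
Next term = 16 * -2 = -32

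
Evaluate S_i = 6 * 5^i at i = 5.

S_5 = 6 * 5^5 = 6 * 3125 = 18750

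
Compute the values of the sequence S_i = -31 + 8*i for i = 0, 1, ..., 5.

This is an arithmetic sequence.
i=0: S_0 = -31 + 8*0 = -31
i=1: S_1 = -31 + 8*1 = -23
i=2: S_2 = -31 + 8*2 = -15
i=3: S_3 = -31 + 8*3 = -7
i=4: S_4 = -31 + 8*4 = 1
i=5: S_5 = -31 + 8*5 = 9
The first 6 terms are: [-31, -23, -15, -7, 1, 9]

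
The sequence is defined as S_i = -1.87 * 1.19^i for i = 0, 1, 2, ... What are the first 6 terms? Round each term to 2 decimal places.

This is a geometric sequence.
i=0: S_0 = -1.87 * 1.19^0 = -1.87
i=1: S_1 = -1.87 * 1.19^1 ≈ -2.23
i=2: S_2 = -1.87 * 1.19^2 ≈ -2.65
i=3: S_3 = -1.87 * 1.19^3 ≈ -3.15
i=4: S_4 = -1.87 * 1.19^4 ≈ -3.75
i=5: S_5 = -1.87 * 1.19^5 ≈ -4.46
The first 6 terms are: [-1.87, -2.23, -2.65, -3.15, -3.75, -4.46]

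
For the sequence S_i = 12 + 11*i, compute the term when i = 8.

S_8 = 12 + 11*8 = 12 + 88 = 100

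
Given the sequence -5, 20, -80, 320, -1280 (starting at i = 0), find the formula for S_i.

Check ratios: 20 / -5 = -4.0
Common ratio r = -4.
First term a = -5.
Formula: S_i = -5 * (-4)^i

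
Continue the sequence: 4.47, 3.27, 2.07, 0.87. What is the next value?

Differences: 3.27 - 4.47 = -1.2
This is an arithmetic sequence with common difference d = -1.2.
Next term = 0.87 + -1.2 = -0.33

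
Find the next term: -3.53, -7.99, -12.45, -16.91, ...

Differences: -7.99 - -3.53 = -4.46
This is an arithmetic sequence with common difference d = -4.46.
Next term = -16.91 + -4.46 = -21.37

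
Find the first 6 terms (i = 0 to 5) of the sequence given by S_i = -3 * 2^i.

This is a geometric sequence.
i=0: S_0 = -3 * 2^0 = -3
i=1: S_1 = -3 * 2^1 = -6
i=2: S_2 = -3 * 2^2 = -12
i=3: S_3 = -3 * 2^3 = -24
i=4: S_4 = -3 * 2^4 = -48
i=5: S_5 = -3 * 2^5 = -96
The first 6 terms are: [-3, -6, -12, -24, -48, -96]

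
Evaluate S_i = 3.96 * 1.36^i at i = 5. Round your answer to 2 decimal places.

S_5 = 3.96 * 1.36^5 ≈ 3.96 * 4.6526 ≈ 18.42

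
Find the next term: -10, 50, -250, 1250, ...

Ratios: 50 / -10 = -5.0
This is a geometric sequence with common ratio r = -5.
Next term = 1250 * -5 = -6250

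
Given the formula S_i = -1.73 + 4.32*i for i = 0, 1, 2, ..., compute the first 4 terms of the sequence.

This is an arithmetic sequence.
i=0: S_0 = -1.73 + 4.32*0 = -1.73
i=1: S_1 = -1.73 + 4.32*1 = 2.59
i=2: S_2 = -1.73 + 4.32*2 = 6.91
i=3: S_3 = -1.73 + 4.32*3 = 11.23
The first 4 terms are: [-1.73, 2.59, 6.91, 11.23]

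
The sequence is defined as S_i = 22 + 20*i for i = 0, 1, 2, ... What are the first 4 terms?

This is an arithmetic sequence.
i=0: S_0 = 22 + 20*0 = 22
i=1: S_1 = 22 + 20*1 = 42
i=2: S_2 = 22 + 20*2 = 62
i=3: S_3 = 22 + 20*3 = 82
The first 4 terms are: [22, 42, 62, 82]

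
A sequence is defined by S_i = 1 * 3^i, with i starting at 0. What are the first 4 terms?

This is a geometric sequence.
i=0: S_0 = 1 * 3^0 = 1
i=1: S_1 = 1 * 3^1 = 3
i=2: S_2 = 1 * 3^2 = 9
i=3: S_3 = 1 * 3^3 = 27
The first 4 terms are: [1, 3, 9, 27]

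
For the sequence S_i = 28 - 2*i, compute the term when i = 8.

S_8 = 28 + -2*8 = 28 + -16 = 12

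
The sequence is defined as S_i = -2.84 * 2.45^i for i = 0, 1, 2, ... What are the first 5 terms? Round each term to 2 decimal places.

This is a geometric sequence.
i=0: S_0 = -2.84 * 2.45^0 = -2.84
i=1: S_1 = -2.84 * 2.45^1 ≈ -6.96
i=2: S_2 = -2.84 * 2.45^2 ≈ -17.05
i=3: S_3 = -2.84 * 2.45^3 ≈ -41.77
i=4: S_4 = -2.84 * 2.45^4 ≈ -102.33
The first 5 terms are: [-2.84, -6.96, -17.05, -41.77, -102.33]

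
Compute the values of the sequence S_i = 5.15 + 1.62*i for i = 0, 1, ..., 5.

This is an arithmetic sequence.
i=0: S_0 = 5.15 + 1.62*0 = 5.15
i=1: S_1 = 5.15 + 1.62*1 = 6.77
i=2: S_2 = 5.15 + 1.62*2 = 8.39
i=3: S_3 = 5.15 + 1.62*3 = 10.01
i=4: S_4 = 5.15 + 1.62*4 = 11.63
i=5: S_5 = 5.15 + 1.62*5 = 13.25
The first 6 terms are: [5.15, 6.77, 8.39, 10.01, 11.63, 13.25]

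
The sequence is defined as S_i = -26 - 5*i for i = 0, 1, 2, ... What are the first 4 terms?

This is an arithmetic sequence.
i=0: S_0 = -26 + -5*0 = -26
i=1: S_1 = -26 + -5*1 = -31
i=2: S_2 = -26 + -5*2 = -36
i=3: S_3 = -26 + -5*3 = -41
The first 4 terms are: [-26, -31, -36, -41]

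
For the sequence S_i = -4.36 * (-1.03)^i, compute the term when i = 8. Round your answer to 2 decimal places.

S_8 = -4.36 * (-1.03)^8 ≈ -4.36 * 1.2668 ≈ -5.52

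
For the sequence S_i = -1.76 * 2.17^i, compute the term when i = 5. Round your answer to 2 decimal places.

S_5 = -1.76 * 2.17^5 ≈ -1.76 * 48.117 ≈ -84.69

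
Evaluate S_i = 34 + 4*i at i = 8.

S_8 = 34 + 4*8 = 34 + 32 = 66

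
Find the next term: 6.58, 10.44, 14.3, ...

Differences: 10.44 - 6.58 = 3.86
This is an arithmetic sequence with common difference d = 3.86.
Next term = 14.3 + 3.86 = 18.16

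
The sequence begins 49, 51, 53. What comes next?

Differences: 51 - 49 = 2
This is an arithmetic sequence with common difference d = 2.
Next term = 53 + 2 = 55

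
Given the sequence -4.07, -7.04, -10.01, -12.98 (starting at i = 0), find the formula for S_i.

Check differences: -7.04 - -4.07 = -2.97
-10.01 - -7.04 = -2.97
Common difference d = -2.97.
First term a = -4.07.
Formula: S_i = -4.07 - 2.97*i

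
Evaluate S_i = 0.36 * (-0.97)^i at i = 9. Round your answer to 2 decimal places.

S_9 = 0.36 * (-0.97)^9 ≈ 0.36 * -0.7602 ≈ -0.27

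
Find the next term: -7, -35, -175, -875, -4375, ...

Ratios: -35 / -7 = 5.0
This is a geometric sequence with common ratio r = 5.
Next term = -4375 * 5 = -21875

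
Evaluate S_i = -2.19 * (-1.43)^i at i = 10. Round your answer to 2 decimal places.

S_10 = -2.19 * (-1.43)^10 ≈ -2.19 * 35.7569 ≈ -78.31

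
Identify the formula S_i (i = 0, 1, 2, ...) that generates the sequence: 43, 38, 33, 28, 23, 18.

Check differences: 38 - 43 = -5
33 - 38 = -5
Common difference d = -5.
First term a = 43.
Formula: S_i = 43 - 5*i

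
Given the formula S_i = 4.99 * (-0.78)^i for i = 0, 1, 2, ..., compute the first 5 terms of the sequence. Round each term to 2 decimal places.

This is a geometric sequence.
i=0: S_0 = 4.99 * (-0.78)^0 = 4.99
i=1: S_1 = 4.99 * (-0.78)^1 ≈ -3.89
i=2: S_2 = 4.99 * (-0.78)^2 ≈ 3.04
i=3: S_3 = 4.99 * (-0.78)^3 ≈ -2.37
i=4: S_4 = 4.99 * (-0.78)^4 ≈ 1.85
The first 5 terms are: [4.99, -3.89, 3.04, -2.37, 1.85]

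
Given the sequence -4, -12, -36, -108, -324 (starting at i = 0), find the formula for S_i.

Check ratios: -12 / -4 = 3.0
Common ratio r = 3.
First term a = -4.
Formula: S_i = -4 * 3^i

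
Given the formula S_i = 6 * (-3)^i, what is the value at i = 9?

S_9 = 6 * (-3)^9 = 6 * -19683 = -118098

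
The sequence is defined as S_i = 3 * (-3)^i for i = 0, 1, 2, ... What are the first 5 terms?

This is a geometric sequence.
i=0: S_0 = 3 * (-3)^0 = 3
i=1: S_1 = 3 * (-3)^1 = -9
i=2: S_2 = 3 * (-3)^2 = 27
i=3: S_3 = 3 * (-3)^3 = -81
i=4: S_4 = 3 * (-3)^4 = 243
The first 5 terms are: [3, -9, 27, -81, 243]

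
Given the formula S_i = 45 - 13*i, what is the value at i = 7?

S_7 = 45 + -13*7 = 45 + -91 = -46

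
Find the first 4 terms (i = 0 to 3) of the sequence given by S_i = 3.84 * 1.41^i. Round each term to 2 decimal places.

This is a geometric sequence.
i=0: S_0 = 3.84 * 1.41^0 = 3.84
i=1: S_1 = 3.84 * 1.41^1 ≈ 5.41
i=2: S_2 = 3.84 * 1.41^2 ≈ 7.63
i=3: S_3 = 3.84 * 1.41^3 ≈ 10.76
The first 4 terms are: [3.84, 5.41, 7.63, 10.76]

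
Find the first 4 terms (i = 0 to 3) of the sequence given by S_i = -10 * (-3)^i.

This is a geometric sequence.
i=0: S_0 = -10 * (-3)^0 = -10
i=1: S_1 = -10 * (-3)^1 = 30
i=2: S_2 = -10 * (-3)^2 = -90
i=3: S_3 = -10 * (-3)^3 = 270
The first 4 terms are: [-10, 30, -90, 270]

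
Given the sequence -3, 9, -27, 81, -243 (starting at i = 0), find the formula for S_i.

Check ratios: 9 / -3 = -3.0
Common ratio r = -3.
First term a = -3.
Formula: S_i = -3 * (-3)^i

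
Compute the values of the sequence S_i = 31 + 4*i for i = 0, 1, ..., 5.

This is an arithmetic sequence.
i=0: S_0 = 31 + 4*0 = 31
i=1: S_1 = 31 + 4*1 = 35
i=2: S_2 = 31 + 4*2 = 39
i=3: S_3 = 31 + 4*3 = 43
i=4: S_4 = 31 + 4*4 = 47
i=5: S_5 = 31 + 4*5 = 51
The first 6 terms are: [31, 35, 39, 43, 47, 51]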